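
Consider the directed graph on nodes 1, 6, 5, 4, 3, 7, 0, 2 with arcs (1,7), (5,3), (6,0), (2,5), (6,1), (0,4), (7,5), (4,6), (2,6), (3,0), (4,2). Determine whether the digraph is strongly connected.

From 6 we can reach every vertex (0, 1, 2, 3, 4, 5, 6, 7), and every vertex can reach 6 (0, 1, 2, 3, 4, 5, 6, 7). So the whole graph is one strongly connected component.

Yes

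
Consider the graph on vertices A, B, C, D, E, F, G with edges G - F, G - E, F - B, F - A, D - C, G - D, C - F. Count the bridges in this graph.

3

The edges on the cycle G-D-C-F-G are not bridges since each lies on that cycle.
But removing F - A disconnects F from A; removing F - B disconnects F from B; removing G - E disconnects G from E — these are bridges.
That makes 3 bridges.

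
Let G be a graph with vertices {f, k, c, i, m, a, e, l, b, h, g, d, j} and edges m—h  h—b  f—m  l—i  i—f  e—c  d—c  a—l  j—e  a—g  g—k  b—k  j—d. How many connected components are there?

Starting from c we can reach c, d, e, j. That is one component of size 4.
Starting from a we can reach a, b, f, g, h, i, k, l, m. That is one component of size 9.
Total: 2 components.

2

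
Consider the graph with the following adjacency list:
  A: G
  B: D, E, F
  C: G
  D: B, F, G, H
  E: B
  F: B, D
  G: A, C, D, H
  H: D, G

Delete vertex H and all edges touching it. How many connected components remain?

1

With H gone, the remaining components are: {A, B, C, D, E, F, G}.
That is 1 component.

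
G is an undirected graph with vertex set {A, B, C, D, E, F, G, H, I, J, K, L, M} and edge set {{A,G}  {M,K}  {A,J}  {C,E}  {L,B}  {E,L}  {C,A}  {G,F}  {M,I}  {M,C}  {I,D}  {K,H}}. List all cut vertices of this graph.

Removing A increases the component count from 1 to 3, so A is a cut vertex.
Removing C increases the component count from 1 to 3, so C is a cut vertex.
Removing E increases the component count from 1 to 2, so E is a cut vertex.
Likewise G, I, K, L, M are cut vertices.
By contrast removing B leaves 1 component; it is not a cut vertex. No other vertex is a cut vertex either.

A, C, E, G, I, K, L, M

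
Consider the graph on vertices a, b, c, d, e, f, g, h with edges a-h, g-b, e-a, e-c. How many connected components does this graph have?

4

f is isolated — a component by itself.
d is isolated — a component by itself.
Starting from b we can reach b, g. That is one component of size 2.
Starting from a we can reach a, c, e, h. That is one component of size 4.
Total: 4 components.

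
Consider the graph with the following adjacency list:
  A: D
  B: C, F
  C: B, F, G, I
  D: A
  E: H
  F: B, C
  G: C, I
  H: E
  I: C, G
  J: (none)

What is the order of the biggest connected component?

J is isolated — a component by itself.
Starting from E we can reach E, H. That is one component of size 2.
Starting from A we can reach A, D. That is one component of size 2.
Starting from B we can reach B, C, F, G, I. That is one component of size 5.
The largest has 5 vertices.

5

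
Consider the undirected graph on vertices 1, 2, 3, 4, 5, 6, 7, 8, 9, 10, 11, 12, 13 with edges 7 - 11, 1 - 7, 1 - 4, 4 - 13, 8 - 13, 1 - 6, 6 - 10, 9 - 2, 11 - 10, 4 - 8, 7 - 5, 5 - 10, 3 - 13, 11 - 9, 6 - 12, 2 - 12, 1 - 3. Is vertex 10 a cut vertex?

Deleting 10 leaves 1 component (was 1) (its neighbors 5, 6, 11 remain connected to each other), so 10 is not a cut vertex.

No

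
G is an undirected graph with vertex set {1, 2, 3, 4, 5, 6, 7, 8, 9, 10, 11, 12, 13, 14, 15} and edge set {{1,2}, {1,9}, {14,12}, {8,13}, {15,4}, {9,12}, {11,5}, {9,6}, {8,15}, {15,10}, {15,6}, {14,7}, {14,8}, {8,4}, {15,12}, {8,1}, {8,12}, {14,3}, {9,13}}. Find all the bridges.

1-2, 10-15, 11-5, 14-3, 14-7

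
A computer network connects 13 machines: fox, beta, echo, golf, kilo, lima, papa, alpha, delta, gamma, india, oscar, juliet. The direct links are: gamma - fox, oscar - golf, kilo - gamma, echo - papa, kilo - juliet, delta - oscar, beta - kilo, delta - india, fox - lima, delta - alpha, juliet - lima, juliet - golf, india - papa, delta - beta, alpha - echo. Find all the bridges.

The edges on the cycle kilo-gamma-fox-lima-juliet-kilo are not bridges since each lies on that cycle.
Every edge lies on some cycle, so there are no bridges.

none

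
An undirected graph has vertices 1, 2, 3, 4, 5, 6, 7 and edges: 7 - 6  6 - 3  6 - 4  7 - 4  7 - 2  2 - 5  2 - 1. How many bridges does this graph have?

4

The edges on the cycle 7-6-4-7 are not bridges since each lies on that cycle.
But removing 6 - 3 disconnects 6 from 3; removing 2 - 5 disconnects 2 from 5; removing 2 - 1 disconnects 2 from 1; removing 7 - 2 disconnects 7 from 2 — these are bridges.
That makes 4 bridges.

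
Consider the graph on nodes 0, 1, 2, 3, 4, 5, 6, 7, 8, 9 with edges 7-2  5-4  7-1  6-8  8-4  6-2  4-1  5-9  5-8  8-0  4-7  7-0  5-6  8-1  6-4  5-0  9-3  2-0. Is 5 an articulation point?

Yes

Deleting 5 raises the number of components from 1 to 2, so 5 is a cut vertex.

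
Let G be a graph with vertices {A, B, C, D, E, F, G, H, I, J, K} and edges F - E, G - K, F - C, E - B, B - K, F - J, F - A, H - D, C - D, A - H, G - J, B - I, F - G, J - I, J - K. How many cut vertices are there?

Removing F increases the component count from 1 to 2, so F is a cut vertex.
By contrast removing D leaves 1 component; it is not a cut vertex. No other vertex is a cut vertex either.

1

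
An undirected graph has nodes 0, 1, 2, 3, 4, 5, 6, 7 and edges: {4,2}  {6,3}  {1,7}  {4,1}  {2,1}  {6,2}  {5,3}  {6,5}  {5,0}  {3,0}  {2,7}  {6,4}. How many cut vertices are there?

1

Removing 6 increases the component count from 1 to 2, so 6 is a cut vertex.
By contrast removing 7 leaves 1 component; it is not a cut vertex. No other vertex is a cut vertex either.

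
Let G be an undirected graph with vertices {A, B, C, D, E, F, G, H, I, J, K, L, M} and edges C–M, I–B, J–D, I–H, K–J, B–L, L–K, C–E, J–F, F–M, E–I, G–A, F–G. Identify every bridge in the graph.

A-G, D-J, F-G, H-I

The edges on the cycle C-E-I-B-L-K-J-F-M-C are not bridges since each lies on that cycle.
But removing D–J disconnects D from J; removing G–A disconnects G from A; removing G–F disconnects G from F; removing I–H disconnects I from H — these are bridges.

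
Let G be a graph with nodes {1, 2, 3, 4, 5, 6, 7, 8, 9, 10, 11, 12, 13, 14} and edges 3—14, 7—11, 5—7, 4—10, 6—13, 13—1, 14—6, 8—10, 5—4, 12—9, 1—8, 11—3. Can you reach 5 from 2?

The component containing 2 is {2}, and 5 is not in it.

No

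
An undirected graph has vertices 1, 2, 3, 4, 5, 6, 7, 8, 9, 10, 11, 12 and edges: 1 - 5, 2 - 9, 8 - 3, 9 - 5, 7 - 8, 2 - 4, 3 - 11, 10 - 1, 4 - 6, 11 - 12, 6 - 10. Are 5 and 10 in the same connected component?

From 5 we can reach 1, 2, 4, 5, 6, 9, 10, which includes 10.

Yes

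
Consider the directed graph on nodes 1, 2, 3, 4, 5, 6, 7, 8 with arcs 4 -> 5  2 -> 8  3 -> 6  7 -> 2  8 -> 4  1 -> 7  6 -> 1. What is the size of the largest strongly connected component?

1

{5} is an SCC by itself.
{2} is an SCC by itself.
{1} is an SCC by itself.
{7} is an SCC by itself.
{3} is an SCC by itself.
(and 3 more singleton SCCs)
The largest has 1 vertex.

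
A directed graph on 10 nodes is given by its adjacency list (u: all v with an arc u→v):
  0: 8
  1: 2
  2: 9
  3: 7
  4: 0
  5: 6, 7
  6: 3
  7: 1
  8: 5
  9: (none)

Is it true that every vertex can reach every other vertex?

No

There is no directed path from 5 to 8, so the graph is not strongly connected.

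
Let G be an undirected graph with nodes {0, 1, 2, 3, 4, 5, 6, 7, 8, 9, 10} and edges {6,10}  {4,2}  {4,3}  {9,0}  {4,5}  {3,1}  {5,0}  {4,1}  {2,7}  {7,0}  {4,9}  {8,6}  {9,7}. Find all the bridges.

10-6, 6-8

The edges on the cycle 4-3-1-4 are not bridges since each lies on that cycle.
But removing 8 - 6 disconnects 8 from 6; removing 6 - 10 disconnects 6 from 10 — these are bridges.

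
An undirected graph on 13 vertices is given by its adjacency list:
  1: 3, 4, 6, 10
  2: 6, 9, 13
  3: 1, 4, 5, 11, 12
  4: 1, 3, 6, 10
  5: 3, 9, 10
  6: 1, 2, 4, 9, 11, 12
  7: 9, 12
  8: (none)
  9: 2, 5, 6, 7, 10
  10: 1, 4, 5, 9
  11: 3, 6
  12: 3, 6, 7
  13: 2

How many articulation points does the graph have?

1

Removing 2 increases the component count from 2 to 3, so 2 is a cut vertex.
By contrast removing 9 leaves 2 components; it is not a cut vertex. No other vertex is a cut vertex either.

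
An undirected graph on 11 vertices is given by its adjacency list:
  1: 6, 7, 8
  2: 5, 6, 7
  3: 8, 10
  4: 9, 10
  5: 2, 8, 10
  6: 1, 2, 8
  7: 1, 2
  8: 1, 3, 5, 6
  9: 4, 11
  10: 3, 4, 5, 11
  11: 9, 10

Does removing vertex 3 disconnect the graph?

Deleting 3 leaves 1 component (was 1) (its neighbors 8, 10 remain connected to each other), so 3 is not a cut vertex.

No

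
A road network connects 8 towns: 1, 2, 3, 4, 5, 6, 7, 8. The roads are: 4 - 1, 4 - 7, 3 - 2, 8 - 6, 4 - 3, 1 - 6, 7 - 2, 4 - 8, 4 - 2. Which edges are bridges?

none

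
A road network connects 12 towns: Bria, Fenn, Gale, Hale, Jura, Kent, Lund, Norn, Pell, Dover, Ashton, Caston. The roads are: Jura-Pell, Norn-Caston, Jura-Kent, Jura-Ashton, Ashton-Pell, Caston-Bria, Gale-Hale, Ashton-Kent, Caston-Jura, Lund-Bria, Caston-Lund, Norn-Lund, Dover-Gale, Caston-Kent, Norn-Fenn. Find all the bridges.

Dover-Gale, Fenn-Norn, Gale-Hale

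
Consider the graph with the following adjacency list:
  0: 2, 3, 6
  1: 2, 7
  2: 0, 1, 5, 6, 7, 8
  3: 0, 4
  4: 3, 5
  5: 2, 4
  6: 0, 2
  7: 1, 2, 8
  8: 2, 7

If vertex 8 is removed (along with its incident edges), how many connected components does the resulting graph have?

1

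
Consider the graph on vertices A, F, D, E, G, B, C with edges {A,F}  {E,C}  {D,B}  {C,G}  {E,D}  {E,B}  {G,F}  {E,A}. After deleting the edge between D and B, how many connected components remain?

D and B are still connected via D-E-B, so the component count stays at 1.

1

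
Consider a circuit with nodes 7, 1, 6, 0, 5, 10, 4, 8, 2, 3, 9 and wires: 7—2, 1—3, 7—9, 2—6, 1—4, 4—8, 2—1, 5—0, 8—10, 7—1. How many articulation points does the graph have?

Removing 1 increases the component count from 2 to 4, so 1 is a cut vertex.
Removing 2 increases the component count from 2 to 3, so 2 is a cut vertex.
Removing 4 increases the component count from 2 to 3, so 4 is a cut vertex.
Likewise 7, 8 are cut vertices.
By contrast removing 10 leaves 2 components; it is not a cut vertex. No other vertex is a cut vertex either.

5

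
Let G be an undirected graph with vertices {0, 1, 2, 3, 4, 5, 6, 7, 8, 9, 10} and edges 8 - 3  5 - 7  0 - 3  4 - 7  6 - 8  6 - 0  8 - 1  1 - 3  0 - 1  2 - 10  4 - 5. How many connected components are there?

4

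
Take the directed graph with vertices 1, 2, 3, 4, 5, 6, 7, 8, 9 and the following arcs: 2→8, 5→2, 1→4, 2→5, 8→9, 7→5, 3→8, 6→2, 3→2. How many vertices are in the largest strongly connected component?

2

{2, 5} are all mutually reachable — one SCC of size 2.
{7} is an SCC by itself.
{8} is an SCC by itself.
{9} is an SCC by itself.
{4} is an SCC by itself.
(and 3 more singleton SCCs)
The largest has 2 vertices.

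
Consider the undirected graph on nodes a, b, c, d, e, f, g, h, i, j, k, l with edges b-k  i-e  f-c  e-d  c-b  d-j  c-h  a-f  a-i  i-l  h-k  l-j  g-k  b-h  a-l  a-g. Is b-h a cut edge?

No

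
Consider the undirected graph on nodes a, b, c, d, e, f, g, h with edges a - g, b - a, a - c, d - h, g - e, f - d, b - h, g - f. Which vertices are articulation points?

Removing a increases the component count from 1 to 2, so a is a cut vertex.
Removing g increases the component count from 1 to 2, so g is a cut vertex.
By contrast removing c leaves 1 component; it is not a cut vertex. No other vertex is a cut vertex either.

a, g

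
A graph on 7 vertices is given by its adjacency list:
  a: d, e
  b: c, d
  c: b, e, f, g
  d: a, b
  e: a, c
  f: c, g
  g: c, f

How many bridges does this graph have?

0

The edges on the cycle c-g-f-c are not bridges since each lies on that cycle.
Every edge lies on some cycle, so there are no bridges.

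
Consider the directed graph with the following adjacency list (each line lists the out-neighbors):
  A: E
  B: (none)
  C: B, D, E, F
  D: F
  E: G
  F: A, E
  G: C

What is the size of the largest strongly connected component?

6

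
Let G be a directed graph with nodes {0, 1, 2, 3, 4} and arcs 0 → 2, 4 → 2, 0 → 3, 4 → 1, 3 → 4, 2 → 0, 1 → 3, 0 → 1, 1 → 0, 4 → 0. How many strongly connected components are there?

1

{0, 1, 2, 3, 4} are all mutually reachable — one SCC of size 5.
That gives 1 strongly connected component.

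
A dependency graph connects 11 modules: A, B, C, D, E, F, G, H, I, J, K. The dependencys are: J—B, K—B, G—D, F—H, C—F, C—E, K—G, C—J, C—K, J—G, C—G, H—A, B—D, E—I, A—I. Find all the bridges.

none

The edges on the cycle C-J-G-C are not bridges since each lies on that cycle.
Every edge lies on some cycle, so there are no bridges.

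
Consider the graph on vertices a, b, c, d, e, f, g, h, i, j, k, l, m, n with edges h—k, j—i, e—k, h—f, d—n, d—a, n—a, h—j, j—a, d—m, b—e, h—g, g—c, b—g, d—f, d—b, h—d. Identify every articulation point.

d, g, j

Removing d increases the component count from 2 to 3, so d is a cut vertex.
Removing g increases the component count from 2 to 3, so g is a cut vertex.
Removing j increases the component count from 2 to 3, so j is a cut vertex.
By contrast removing a leaves 2 components; it is not a cut vertex. No other vertex is a cut vertex either.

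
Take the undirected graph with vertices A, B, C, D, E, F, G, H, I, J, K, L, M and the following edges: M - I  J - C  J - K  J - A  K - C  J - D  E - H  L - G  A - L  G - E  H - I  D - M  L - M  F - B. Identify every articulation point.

Removing J increases the component count from 2 to 3, so J is a cut vertex.
By contrast removing G leaves 2 components; it is not a cut vertex. No other vertex is a cut vertex either.

J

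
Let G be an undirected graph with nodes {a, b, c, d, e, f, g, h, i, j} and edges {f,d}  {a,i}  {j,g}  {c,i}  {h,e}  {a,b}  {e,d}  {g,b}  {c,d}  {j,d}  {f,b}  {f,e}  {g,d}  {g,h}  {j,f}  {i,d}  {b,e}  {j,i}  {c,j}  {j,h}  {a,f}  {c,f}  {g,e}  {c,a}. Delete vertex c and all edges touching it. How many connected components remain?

With c gone, the remaining components are: {a, b, d, e, f, g, h, i, j}.
That is 1 component.

1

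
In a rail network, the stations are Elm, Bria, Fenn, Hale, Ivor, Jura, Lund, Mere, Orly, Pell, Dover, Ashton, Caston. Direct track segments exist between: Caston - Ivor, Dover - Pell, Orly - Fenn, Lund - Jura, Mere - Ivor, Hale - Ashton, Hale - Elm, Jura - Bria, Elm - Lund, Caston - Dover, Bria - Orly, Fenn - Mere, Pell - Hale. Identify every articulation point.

Hale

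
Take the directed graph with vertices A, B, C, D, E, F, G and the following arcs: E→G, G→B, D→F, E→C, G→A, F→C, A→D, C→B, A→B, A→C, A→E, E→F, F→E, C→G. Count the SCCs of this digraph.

2

{A, C, D, E, F, G} are all mutually reachable — one SCC of size 6.
{B} is an SCC by itself.
That gives 2 strongly connected components.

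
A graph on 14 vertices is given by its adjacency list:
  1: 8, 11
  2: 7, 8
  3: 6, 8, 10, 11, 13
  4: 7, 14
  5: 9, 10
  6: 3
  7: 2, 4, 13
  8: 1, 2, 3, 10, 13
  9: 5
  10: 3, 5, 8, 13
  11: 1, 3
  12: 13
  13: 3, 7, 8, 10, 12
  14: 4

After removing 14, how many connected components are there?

With 14 gone, the remaining components are: {1, 2, 3, 4, 5, 6, 7, 8, 9, 10, 11, 12, 13}.
That is 1 component.

1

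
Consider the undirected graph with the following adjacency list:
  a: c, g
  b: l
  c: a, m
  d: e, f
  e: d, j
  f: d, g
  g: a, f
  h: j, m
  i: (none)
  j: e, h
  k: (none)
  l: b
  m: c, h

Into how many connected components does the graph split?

i is isolated — a component by itself.
k is isolated — a component by itself.
Starting from b we can reach b, l. That is one component of size 2.
Starting from a we can reach a, c, d, e, f, g, h, j, m. That is one component of size 9.
Total: 4 components.

4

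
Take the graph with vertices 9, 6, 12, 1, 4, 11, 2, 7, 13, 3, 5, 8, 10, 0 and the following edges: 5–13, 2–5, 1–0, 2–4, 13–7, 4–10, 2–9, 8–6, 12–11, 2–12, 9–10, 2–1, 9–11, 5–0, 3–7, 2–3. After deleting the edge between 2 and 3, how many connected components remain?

2 and 3 are still connected via 2-5-13-7-3, so the component count stays at 2.

2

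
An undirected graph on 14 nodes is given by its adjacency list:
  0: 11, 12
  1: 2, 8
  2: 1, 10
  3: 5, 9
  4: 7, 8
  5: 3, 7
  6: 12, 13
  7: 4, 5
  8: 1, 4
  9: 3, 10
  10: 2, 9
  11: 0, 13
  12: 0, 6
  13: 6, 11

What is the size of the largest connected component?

Starting from 0 we can reach 0, 6, 11, 12, 13. That is one component of size 5.
Starting from 1 we can reach 1, 2, 3, 4, 5, 7, 8, 9, 10. That is one component of size 9.
The largest has 9 vertices.

9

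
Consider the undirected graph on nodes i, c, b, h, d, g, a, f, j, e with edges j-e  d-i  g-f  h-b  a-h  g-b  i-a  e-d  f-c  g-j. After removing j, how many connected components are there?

1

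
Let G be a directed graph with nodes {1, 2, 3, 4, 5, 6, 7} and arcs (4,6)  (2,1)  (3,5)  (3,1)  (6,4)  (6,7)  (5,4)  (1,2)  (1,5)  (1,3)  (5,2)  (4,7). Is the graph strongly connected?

There is no directed path from 6 to 3, so the graph is not strongly connected.

No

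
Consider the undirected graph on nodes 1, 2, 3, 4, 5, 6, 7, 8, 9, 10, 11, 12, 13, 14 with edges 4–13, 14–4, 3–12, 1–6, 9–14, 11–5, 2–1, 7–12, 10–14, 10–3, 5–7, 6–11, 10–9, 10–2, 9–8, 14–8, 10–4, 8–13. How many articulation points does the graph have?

Removing 10 increases the component count from 1 to 2, so 10 is a cut vertex.
By contrast removing 12 leaves 1 component; it is not a cut vertex. No other vertex is a cut vertex either.

1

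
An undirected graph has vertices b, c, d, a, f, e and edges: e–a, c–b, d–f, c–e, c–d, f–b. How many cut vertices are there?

2

Removing c increases the component count from 1 to 2, so c is a cut vertex.
Removing e increases the component count from 1 to 2, so e is a cut vertex.
By contrast removing a leaves 1 component; it is not a cut vertex. No other vertex is a cut vertex either.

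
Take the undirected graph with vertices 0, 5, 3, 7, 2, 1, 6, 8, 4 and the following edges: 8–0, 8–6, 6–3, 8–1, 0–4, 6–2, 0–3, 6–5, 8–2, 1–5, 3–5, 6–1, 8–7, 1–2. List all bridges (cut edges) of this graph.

0-4, 7-8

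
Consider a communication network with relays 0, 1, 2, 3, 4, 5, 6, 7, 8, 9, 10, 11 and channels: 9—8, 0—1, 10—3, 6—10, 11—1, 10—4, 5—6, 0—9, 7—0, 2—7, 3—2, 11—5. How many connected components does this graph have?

1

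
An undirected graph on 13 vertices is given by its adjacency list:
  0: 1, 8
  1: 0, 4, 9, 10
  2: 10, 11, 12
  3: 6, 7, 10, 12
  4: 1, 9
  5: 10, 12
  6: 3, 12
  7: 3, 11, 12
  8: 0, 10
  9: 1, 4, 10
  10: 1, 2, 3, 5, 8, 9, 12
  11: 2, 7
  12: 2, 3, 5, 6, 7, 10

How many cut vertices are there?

Removing 10 increases the component count from 1 to 2, so 10 is a cut vertex.
By contrast removing 11 leaves 1 component; it is not a cut vertex. No other vertex is a cut vertex either.

1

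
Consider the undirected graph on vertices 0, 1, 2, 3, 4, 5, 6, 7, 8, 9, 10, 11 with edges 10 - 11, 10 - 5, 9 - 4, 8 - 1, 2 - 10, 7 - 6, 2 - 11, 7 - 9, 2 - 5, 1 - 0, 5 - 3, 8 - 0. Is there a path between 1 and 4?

The component containing 1 is {0, 1, 8}, and 4 is not in it.

No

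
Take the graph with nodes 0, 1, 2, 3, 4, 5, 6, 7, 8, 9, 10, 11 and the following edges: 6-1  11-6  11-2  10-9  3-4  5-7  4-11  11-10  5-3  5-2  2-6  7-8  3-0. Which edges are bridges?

0-3, 1-6, 10-11, 10-9, 5-7, 7-8

The edges on the cycle 5-3-4-11-2-5 are not bridges since each lies on that cycle.
But removing 7-8 disconnects 7 from 8; removing 7-5 disconnects 7 from 5; removing 9-10 disconnects 9 from 10; removing 11-10 disconnects 11 from 10 — these are bridges.
In total 6 edges are bridges.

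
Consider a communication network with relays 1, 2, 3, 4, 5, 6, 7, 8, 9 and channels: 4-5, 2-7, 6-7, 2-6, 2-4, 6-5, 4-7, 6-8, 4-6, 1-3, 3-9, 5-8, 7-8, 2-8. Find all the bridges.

1-3, 3-9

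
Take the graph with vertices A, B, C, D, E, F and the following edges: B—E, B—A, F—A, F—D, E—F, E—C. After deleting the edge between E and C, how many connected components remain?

Before removal there is 1 component.
E—C is a bridge — removing it separates E's side from C's side.
After removal: 2 components.

2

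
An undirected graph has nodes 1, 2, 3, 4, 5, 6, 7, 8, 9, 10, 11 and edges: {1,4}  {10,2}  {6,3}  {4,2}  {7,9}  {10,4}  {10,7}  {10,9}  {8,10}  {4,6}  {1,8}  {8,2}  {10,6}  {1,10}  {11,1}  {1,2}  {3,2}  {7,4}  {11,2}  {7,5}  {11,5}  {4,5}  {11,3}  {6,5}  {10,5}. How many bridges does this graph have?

The edges on the cycle 1-8-10-1 are not bridges since each lies on that cycle.
Every edge lies on some cycle, so there are no bridges.

0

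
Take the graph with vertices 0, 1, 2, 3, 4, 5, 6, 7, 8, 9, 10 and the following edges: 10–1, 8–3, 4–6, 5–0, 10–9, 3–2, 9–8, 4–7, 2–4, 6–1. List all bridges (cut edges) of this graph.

0-5, 4-7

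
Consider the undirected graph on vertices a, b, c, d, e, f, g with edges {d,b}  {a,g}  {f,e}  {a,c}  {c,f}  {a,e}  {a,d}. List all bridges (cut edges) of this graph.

The edges on the cycle a-c-f-e-a are not bridges since each lies on that cycle.
But removing d - b disconnects d from b; removing g - a disconnects g from a; removing d - a disconnects d from a — these are bridges.

a-d, a-g, b-d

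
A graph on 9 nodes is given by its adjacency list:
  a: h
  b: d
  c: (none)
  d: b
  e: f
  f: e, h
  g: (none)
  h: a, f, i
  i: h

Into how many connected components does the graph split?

4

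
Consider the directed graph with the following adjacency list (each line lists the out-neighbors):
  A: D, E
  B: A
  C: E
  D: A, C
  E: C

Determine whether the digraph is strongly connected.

There is no directed path from E to B, so the graph is not strongly connected.

No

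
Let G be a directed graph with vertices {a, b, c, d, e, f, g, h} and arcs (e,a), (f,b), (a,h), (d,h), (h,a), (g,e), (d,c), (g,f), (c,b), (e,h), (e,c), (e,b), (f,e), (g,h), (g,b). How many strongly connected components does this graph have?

{a, h} are all mutually reachable — one SCC of size 2.
{b} is an SCC by itself.
{f} is an SCC by itself.
{g} is an SCC by itself.
{d} is an SCC by itself.
(and 2 more singleton SCCs)
That gives 7 strongly connected components.

7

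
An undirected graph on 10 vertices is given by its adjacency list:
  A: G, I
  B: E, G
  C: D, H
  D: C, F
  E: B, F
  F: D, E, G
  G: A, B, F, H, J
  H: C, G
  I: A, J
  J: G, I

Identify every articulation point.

Removing G increases the component count from 1 to 2, so G is a cut vertex.
By contrast removing I leaves 1 component; it is not a cut vertex. No other vertex is a cut vertex either.

G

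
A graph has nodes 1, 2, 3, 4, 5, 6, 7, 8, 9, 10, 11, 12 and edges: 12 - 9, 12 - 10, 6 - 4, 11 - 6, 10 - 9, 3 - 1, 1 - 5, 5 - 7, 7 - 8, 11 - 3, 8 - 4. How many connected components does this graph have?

2 is isolated — a component by itself.
Starting from 9 we can reach 9, 10, 12. That is one component of size 3.
Starting from 1 we can reach 1, 3, 4, 5, 6, 7, 8, 11. That is one component of size 8.
Total: 3 components.

3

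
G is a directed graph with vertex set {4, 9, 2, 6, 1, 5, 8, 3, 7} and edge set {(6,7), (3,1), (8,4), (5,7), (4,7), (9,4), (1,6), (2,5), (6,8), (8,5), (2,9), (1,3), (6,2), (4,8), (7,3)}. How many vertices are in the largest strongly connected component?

9

{1, 2, 3, 4, 5, 6, 7, 8, 9} are all mutually reachable — one SCC of size 9.
The largest has 9 vertices.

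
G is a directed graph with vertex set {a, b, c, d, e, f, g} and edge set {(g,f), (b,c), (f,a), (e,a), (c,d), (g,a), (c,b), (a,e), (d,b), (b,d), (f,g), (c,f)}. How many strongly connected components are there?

3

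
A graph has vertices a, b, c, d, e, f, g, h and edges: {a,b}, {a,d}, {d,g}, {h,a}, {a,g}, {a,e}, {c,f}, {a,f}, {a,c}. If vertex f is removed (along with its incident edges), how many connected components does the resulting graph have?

With f gone, the remaining components are: {a, b, c, d, e, g, h}.
That is 1 component.

1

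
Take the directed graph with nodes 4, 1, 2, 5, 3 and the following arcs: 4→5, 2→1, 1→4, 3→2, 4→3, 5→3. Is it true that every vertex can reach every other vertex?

From 3 we can reach every vertex (1, 2, 3, 4, 5), and every vertex can reach 3 (1, 2, 3, 4, 5). So the whole graph is one strongly connected component.

Yes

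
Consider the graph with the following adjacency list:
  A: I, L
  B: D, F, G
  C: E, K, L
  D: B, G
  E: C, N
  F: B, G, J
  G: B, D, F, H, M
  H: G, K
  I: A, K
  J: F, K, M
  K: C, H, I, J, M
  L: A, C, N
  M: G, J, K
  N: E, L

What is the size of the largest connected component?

14

Starting from A we can reach A, B, C, D, E, F, G, H, I, J, K, L, M, N. That is one component of size 14.
The largest has 14 vertices.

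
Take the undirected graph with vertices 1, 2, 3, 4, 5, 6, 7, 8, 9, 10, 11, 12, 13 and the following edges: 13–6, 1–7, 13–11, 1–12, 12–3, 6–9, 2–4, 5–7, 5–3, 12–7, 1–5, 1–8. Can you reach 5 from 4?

The component containing 4 is {2, 4}, and 5 is not in it.

No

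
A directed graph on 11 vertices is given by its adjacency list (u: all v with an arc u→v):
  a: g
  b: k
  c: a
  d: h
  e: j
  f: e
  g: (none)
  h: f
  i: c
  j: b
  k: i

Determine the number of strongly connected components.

{a} is an SCC by itself.
{i} is an SCC by itself.
{b} is an SCC by itself.
{d} is an SCC by itself.
{c} is an SCC by itself.
(and 6 more singleton SCCs)
That gives 11 strongly connected components.

11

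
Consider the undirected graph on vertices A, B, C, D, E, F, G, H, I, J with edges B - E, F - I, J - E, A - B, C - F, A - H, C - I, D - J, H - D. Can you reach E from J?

From J we can reach A, B, D, E, H, J, which includes E.

Yes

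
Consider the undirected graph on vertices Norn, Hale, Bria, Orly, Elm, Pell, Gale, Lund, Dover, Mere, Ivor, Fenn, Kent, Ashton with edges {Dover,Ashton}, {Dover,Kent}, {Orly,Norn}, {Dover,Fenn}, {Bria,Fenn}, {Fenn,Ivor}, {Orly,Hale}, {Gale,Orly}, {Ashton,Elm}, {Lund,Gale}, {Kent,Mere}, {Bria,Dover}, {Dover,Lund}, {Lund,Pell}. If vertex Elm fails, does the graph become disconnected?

Deleting Elm leaves 1 component (was 1), so Elm is not a cut vertex.

No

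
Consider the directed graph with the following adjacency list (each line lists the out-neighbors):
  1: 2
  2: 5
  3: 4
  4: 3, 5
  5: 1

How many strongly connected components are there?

{1, 2, 5} are all mutually reachable — one SCC of size 3.
{3, 4} are all mutually reachable — one SCC of size 2.
That gives 2 strongly connected components.

2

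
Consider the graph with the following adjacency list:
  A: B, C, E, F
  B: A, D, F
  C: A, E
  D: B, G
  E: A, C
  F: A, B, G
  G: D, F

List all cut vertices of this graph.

Removing A increases the component count from 1 to 2, so A is a cut vertex.
By contrast removing D leaves 1 component; it is not a cut vertex. No other vertex is a cut vertex either.

A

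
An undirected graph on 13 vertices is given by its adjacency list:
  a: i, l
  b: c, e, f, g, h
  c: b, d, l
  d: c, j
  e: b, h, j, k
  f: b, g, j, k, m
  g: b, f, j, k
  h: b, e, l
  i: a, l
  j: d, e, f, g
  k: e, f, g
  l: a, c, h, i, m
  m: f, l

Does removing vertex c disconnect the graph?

No

Deleting c leaves 1 component (was 1) (its neighbors b, d, l remain connected to each other), so c is not a cut vertex.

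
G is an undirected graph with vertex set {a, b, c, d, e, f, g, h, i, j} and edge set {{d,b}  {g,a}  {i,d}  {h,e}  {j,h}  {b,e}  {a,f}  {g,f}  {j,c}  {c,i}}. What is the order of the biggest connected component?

7

Starting from a we can reach a, f, g. That is one component of size 3.
Starting from b we can reach b, c, d, e, h, i, j. That is one component of size 7.
The largest has 7 vertices.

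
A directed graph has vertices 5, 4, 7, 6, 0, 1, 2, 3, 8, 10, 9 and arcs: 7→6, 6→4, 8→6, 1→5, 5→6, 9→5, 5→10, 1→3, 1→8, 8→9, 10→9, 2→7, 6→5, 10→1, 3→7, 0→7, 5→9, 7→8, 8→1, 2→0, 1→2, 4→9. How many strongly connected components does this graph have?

{0, 1, 2, 3, 4, 5, 6, 7, 8, 9, 10} are all mutually reachable — one SCC of size 11.
That gives 1 strongly connected component.

1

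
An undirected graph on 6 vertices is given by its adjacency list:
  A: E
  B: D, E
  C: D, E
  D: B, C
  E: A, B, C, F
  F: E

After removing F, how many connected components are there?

With F gone, the remaining components are: {A, B, C, D, E}.
That is 1 component.

1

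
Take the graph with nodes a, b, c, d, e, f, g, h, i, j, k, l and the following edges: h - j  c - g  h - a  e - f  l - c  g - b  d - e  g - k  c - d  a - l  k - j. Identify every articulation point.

c, d, e, g

Removing c increases the component count from 2 to 3, so c is a cut vertex.
Removing d increases the component count from 2 to 3, so d is a cut vertex.
Removing e increases the component count from 2 to 3, so e is a cut vertex.
Likewise g is a cut vertex.
By contrast removing b leaves 2 components; it is not a cut vertex. No other vertex is a cut vertex either.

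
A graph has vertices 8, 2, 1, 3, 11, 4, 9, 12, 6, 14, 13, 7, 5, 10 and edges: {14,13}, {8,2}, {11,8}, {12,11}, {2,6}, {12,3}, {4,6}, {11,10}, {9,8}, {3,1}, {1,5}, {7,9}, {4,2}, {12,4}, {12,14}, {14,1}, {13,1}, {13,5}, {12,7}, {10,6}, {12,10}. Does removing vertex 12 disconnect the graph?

Deleting 12 raises the number of components from 1 to 2, so 12 is a cut vertex.

Yes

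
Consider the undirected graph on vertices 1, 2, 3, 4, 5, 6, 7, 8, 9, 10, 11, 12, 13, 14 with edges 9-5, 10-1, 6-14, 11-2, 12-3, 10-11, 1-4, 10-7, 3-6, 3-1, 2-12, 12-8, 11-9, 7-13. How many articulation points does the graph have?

8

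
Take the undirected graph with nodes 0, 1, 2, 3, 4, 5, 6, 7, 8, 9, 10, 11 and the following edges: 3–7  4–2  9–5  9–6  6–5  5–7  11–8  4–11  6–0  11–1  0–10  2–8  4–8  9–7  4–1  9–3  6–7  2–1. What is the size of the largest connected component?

7

Starting from 1 we can reach 1, 2, 4, 8, 11. That is one component of size 5.
Starting from 0 we can reach 0, 3, 5, 6, 7, 9, 10. That is one component of size 7.
The largest has 7 vertices.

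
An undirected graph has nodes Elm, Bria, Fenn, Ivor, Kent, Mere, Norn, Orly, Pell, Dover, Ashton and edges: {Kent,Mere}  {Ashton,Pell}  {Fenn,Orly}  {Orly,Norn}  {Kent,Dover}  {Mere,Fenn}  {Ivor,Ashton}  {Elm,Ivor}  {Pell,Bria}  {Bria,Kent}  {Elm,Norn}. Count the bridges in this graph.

1

The edges on the cycle Elm-Ivor-Ashton-Pell-Bria-Kent-Mere-Fenn-Orly-Norn-Elm are not bridges since each lies on that cycle.
But removing Dover - Kent disconnects Dover from Kent — this is a bridge.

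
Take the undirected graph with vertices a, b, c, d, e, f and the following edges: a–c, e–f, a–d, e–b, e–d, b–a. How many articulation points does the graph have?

Removing a increases the component count from 1 to 2, so a is a cut vertex.
Removing e increases the component count from 1 to 2, so e is a cut vertex.
By contrast removing c leaves 1 component; it is not a cut vertex. No other vertex is a cut vertex either.

2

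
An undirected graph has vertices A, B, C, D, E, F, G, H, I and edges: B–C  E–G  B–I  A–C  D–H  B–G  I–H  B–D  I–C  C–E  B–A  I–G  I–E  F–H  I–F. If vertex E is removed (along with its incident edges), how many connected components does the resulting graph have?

1

With E gone, the remaining components are: {A, B, C, D, F, G, H, I}.
That is 1 component.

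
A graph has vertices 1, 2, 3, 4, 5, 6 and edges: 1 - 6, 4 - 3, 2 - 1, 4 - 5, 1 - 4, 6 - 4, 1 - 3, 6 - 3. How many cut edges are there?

The edges on the cycle 1-6-4-3-1 are not bridges since each lies on that cycle.
But removing 1 - 2 disconnects 1 from 2; removing 5 - 4 disconnects 5 from 4 — these are bridges.
That makes 2 bridges.

2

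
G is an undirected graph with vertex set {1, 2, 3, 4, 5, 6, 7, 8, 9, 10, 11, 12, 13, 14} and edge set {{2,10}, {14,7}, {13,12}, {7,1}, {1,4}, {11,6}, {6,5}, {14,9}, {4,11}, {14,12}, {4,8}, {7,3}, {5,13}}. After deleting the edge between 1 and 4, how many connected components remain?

2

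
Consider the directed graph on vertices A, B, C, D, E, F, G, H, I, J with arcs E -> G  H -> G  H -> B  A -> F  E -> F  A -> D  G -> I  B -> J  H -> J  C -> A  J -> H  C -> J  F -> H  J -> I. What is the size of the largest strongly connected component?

3

{B, H, J} are all mutually reachable — one SCC of size 3.
{C} is an SCC by itself.
{F} is an SCC by itself.
{I} is an SCC by itself.
{E} is an SCC by itself.
(and 3 more singleton SCCs)
The largest has 3 vertices.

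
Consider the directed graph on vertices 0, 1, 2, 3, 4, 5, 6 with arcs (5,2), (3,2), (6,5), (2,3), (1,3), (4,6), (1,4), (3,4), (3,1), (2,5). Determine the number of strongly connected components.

{1, 2, 3, 4, 5, 6} are all mutually reachable — one SCC of size 6.
{0} is an SCC by itself.
That gives 2 strongly connected components.

2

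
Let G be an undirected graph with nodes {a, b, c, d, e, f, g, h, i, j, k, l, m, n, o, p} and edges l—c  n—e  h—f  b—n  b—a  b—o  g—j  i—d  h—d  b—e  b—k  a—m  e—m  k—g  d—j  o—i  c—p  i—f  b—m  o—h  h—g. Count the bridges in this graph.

2

The edges on the cycle o-i-f-h-o are not bridges since each lies on that cycle.
But removing l—c disconnects l from c; removing c—p disconnects c from p — these are bridges.
That makes 2 bridges.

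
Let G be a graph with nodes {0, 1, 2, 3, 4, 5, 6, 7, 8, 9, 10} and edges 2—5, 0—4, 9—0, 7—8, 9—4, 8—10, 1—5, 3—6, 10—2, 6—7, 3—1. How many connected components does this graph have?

2

Starting from 0 we can reach 0, 4, 9. That is one component of size 3.
Starting from 1 we can reach 1, 2, 3, 5, 6, 7, 8, 10. That is one component of size 8.
Total: 2 components.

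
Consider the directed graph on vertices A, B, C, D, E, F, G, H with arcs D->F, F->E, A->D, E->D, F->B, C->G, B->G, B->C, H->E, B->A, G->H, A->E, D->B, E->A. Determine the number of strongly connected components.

1

{A, B, C, D, E, F, G, H} are all mutually reachable — one SCC of size 8.
That gives 1 strongly connected component.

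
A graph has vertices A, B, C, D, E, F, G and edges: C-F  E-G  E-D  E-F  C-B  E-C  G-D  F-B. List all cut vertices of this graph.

E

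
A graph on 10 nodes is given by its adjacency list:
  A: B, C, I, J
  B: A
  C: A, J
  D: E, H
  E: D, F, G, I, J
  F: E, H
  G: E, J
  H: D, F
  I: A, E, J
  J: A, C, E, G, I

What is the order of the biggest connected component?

Starting from A we can reach A, B, C, D, E, F, G, H, I, J. That is one component of size 10.
The largest has 10 vertices.

10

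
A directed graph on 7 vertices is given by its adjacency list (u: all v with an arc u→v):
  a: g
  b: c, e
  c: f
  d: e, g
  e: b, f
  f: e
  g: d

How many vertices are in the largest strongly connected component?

4

{b, c, e, f} are all mutually reachable — one SCC of size 4.
{d, g} are all mutually reachable — one SCC of size 2.
{a} is an SCC by itself.
The largest has 4 vertices.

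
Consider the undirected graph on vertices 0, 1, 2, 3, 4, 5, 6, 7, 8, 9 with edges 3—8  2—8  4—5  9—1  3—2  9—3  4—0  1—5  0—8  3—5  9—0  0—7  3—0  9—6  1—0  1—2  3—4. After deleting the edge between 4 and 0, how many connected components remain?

4 and 0 are still connected via 4-3-0, so the component count stays at 1.

1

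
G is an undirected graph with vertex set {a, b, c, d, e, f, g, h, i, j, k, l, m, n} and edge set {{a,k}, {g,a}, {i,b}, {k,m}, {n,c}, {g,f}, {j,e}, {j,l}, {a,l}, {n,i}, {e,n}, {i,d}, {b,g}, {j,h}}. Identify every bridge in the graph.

a-k, c-n, d-i, f-g, h-j, k-m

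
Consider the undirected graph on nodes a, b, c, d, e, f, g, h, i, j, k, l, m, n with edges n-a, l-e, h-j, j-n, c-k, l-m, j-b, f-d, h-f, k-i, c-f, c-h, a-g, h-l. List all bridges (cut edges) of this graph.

a-g, a-n, b-j, c-k, d-f, e-l, h-j, h-l, i-k, j-n, l-m

The edges on the cycle c-h-f-c are not bridges since each lies on that cycle.
But removing a-g disconnects a from g; removing c-k disconnects c from k; removing j-b disconnects j from b; removing l-e disconnects l from e — these are bridges.
In total 11 edges are bridges.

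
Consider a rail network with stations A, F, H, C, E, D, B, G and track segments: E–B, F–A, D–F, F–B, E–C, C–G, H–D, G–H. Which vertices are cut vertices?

Removing F increases the component count from 1 to 2, so F is a cut vertex.
By contrast removing D leaves 1 component; it is not a cut vertex. No other vertex is a cut vertex either.

F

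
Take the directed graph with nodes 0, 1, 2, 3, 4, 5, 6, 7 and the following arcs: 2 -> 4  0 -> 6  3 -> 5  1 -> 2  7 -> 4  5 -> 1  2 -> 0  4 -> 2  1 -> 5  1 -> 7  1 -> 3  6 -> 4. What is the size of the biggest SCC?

4

{0, 2, 4, 6} are all mutually reachable — one SCC of size 4.
{1, 3, 5} are all mutually reachable — one SCC of size 3.
{7} is an SCC by itself.
The largest has 4 vertices.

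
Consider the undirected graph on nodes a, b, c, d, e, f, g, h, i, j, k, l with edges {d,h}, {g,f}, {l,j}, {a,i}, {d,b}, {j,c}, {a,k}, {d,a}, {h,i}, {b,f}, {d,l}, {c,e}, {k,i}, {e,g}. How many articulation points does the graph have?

Removing d increases the component count from 1 to 2, so d is a cut vertex.
By contrast removing h leaves 1 component; it is not a cut vertex. No other vertex is a cut vertex either.

1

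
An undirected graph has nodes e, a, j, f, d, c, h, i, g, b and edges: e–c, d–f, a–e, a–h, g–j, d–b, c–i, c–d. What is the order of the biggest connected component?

Starting from g we can reach g, j. That is one component of size 2.
Starting from a we can reach a, b, c, d, e, f, h, i. That is one component of size 8.
The largest has 8 vertices.

8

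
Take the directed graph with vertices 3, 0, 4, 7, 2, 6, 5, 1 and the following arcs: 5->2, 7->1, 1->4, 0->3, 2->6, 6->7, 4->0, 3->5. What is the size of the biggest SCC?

8

{0, 1, 2, 3, 4, 5, 6, 7} are all mutually reachable — one SCC of size 8.
The largest has 8 vertices.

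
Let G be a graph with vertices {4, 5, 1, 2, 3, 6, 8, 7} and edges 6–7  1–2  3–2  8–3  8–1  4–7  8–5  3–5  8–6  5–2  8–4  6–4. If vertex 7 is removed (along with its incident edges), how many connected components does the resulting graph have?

With 7 gone, the remaining components are: {1, 2, 3, 4, 5, 6, 8}.
That is 1 component.

1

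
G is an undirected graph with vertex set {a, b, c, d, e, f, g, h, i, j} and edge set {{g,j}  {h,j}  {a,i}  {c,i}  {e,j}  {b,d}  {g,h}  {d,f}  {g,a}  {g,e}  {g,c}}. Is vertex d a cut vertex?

Yes

Deleting d raises the number of components from 2 to 3, so d is a cut vertex.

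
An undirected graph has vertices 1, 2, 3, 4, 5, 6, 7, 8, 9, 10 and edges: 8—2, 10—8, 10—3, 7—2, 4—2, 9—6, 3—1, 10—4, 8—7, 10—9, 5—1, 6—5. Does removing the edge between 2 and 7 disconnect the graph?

No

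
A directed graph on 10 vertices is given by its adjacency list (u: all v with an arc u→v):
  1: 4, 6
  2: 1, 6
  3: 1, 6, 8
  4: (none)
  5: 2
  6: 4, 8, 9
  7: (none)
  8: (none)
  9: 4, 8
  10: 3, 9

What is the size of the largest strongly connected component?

1

{6} is an SCC by itself.
{3} is an SCC by itself.
{5} is an SCC by itself.
{7} is an SCC by itself.
{4} is an SCC by itself.
(and 5 more singleton SCCs)
The largest has 1 vertex.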